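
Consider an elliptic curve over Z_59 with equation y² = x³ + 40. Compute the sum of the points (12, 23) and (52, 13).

(43, 29)

(12, 23) + (52, 13). λ = (13 - 23)/(52 - 12) ≡ 49/40 mod 59. 40⁻¹ ≡ 31 (mod 59) since 40·31 = 1240 ≡ 1, so λ ≡ 44.
  x = λ² - 12 - 52 = 1936 - 64 ≡ 43; y = λ·(12 - 43) - 23 ≡ 29. → (43, 29)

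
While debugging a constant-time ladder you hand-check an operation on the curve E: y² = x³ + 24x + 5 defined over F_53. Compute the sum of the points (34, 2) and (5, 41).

(34, 2) + (5, 41). λ = (41 - 2)/(5 - 34) ≡ 39/24 mod 53. 24⁻¹ ≡ 42 (mod 53), so λ ≡ 48.
  x = λ² - 34 - 5 = 2304 - 39 ≡ 39; y = λ·(34 - 39) - 2 ≡ 23. → (39, 23)

(39, 23)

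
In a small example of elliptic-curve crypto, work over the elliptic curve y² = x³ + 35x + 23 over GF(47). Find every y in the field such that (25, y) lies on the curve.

none

x³ + 35x + 23 = 16523 ≡ 26 (mod 47).
26 is a non-residue mod 47; no y exists.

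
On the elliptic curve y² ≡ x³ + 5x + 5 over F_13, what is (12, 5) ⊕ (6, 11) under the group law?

(12, 5) + (6, 11). λ = (11 - 5)/(6 - 12) ≡ 6/7 mod 13. 7⁻¹ ≡ 2 (mod 13), so λ ≡ 12.
  x = λ² - 12 - 6 = 144 - 18 ≡ 9; y = λ·(12 - 9) - 5 ≡ 5. → (9, 5)

(9, 5)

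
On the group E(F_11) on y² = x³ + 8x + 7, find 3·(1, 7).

Write G = (1, 7).
Repeated addition: build up to 3G.
2G: tangent at (1, 7): λ = (3·1² + 8)/(2·7) ≡ 0/3. 3⁻¹ ≡ 4 (mod 11), so λ ≡ 0·4 ≡ 0.
  x = λ² - 1 - 1 = 0 - 2 ≡ 9; y = λ·(1 - 9) - 7 ≡ 4. → (9, 4)
3G: (9, 4) + (1, 7). λ = (7 - 4)/(1 - 9) ≡ 3/3 mod 11. 3⁻¹ ≡ 4 (mod 11) since 3·4 = 12 ≡ 1, so λ ≡ 1.
  x = λ² - 9 - 1 = 1 - 10 ≡ 2; y = λ·(9 - 2) - 4 ≡ 3. → (2, 3)

(2, 3)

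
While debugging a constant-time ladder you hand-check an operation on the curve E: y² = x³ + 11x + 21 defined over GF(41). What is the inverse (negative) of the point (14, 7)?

-(14, 7) = (14, -7 mod 41) = (14, 34).

(14, 34)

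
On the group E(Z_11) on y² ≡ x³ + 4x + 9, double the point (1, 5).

tangent at (1, 5): λ = (3·1² + 4)/(2·5) ≡ 7/10. 10⁻¹ ≡ 10 (mod 11), so λ ≡ 7·10 ≡ 4.
  x = λ² - 1 - 1 = 16 - 2 ≡ 3; y = λ·(1 - 3) - 5 ≡ 9. → (3, 9)

(3, 9)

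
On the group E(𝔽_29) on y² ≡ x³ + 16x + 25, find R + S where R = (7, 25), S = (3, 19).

(7, 25) + (3, 19). λ = (19 - 25)/(3 - 7) ≡ 23/25 mod 29. 25⁻¹ ≡ 7 (mod 29) since 25·7 = 175 ≡ 1, so λ ≡ 16.
  x = λ² - 7 - 3 = 256 - 10 ≡ 14; y = λ·(7 - 14) - 25 ≡ 8. → (14, 8)

(14, 8)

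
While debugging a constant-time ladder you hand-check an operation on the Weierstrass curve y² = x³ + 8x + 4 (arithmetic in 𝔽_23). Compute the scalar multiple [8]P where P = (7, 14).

(22, 15)

Double-and-add on 8 = (1000)₂. Start with P = (7, 14) for the leading 1-bit.
double: tangent at (7, 14): λ = (3·7² + 8)/(2·14) ≡ 17/5. 5⁻¹ ≡ 14 (mod 23), so λ ≡ 17·14 ≡ 8.
  x = λ² - 7 - 7 = 64 - 14 ≡ 4; y = λ·(7 - 4) - 14 ≡ 10. → (4, 10)
double: tangent at (4, 10): λ = (3·4² + 8)/(2·10) ≡ 10/20. 20⁻¹ ≡ 15 (mod 23) since 20·15 = 300 ≡ 1, so λ ≡ 10·15 ≡ 12.
  x = λ² - 4 - 4 = 144 - 8 ≡ 21; y = λ·(4 - 21) - 10 ≡ 16. → (21, 16)
double: tangent at (21, 16): λ = (3·21² + 8)/(2·16) ≡ 20/9. 9⁻¹ ≡ 18 (mod 23) since 9·18 = 162 ≡ 1, so λ ≡ 20·18 ≡ 15.
  x = λ² - 21 - 21 = 225 - 42 ≡ 22; y = λ·(21 - 22) - 16 ≡ 15. → (22, 15)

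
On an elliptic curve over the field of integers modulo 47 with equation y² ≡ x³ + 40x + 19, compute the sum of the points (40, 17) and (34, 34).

(45, 5)

(40, 17) + (34, 34). λ = (34 - 17)/(34 - 40) ≡ 17/41 mod 47. 41⁻¹ ≡ 39 (mod 47) since 41·39 = 1599 ≡ 1, so λ ≡ 5.
  x = λ² - 40 - 34 = 25 - 74 ≡ 45; y = λ·(40 - 45) - 17 ≡ 5. → (45, 5)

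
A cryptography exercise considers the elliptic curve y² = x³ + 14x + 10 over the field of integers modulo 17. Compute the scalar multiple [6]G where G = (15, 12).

Double-and-add on 6 = (110)₂. Start with G = (15, 12) for the leading 1-bit.
double: tangent at (15, 12): λ = (3·15² + 14)/(2·12) ≡ 9/7. 7⁻¹ ≡ 5 (mod 17) since 7·5 = 35 ≡ 1, so λ ≡ 9·5 ≡ 11.
  x = λ² - 15 - 15 = 121 - 30 ≡ 6; y = λ·(15 - 6) - 12 ≡ 2. → (6, 2)
add G: (6, 2) + (15, 12). λ = (12 - 2)/(15 - 6) ≡ 10/9 mod 17. 9⁻¹ ≡ 2 (mod 17) since 9·2 = 18 ≡ 1, so λ ≡ 3.
  x = λ² - 6 - 15 = 9 - 21 ≡ 5; y = λ·(6 - 5) - 2 ≡ 1. → (5, 1)
double: tangent at (5, 1): λ = (3·5² + 14)/(2·1) ≡ 4/2. 2⁻¹ ≡ 9 (mod 17), so λ ≡ 4·9 ≡ 2.
  x = λ² - 5 - 5 = 4 - 10 ≡ 11; y = λ·(5 - 11) - 1 ≡ 4. → (11, 4)

(11, 4)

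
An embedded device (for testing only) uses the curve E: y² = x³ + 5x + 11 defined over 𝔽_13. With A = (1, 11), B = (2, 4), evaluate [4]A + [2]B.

(4, 11)

First 4A:
Double-and-add on 4 = (100)₂. Start with A = (1, 11) for the leading 1-bit.
double: tangent at (1, 11): λ = (3·1² + 5)/(2·11) ≡ 8/9. 9⁻¹ ≡ 3 (mod 13), so λ ≡ 8·3 ≡ 11.
  x = λ² - 1 - 1 = 121 - 2 ≡ 2; y = λ·(1 - 2) - 11 ≡ 4. → (2, 4)
double: tangent at (2, 4): λ = (3·2² + 5)/(2·4) ≡ 4/8. 8⁻¹ ≡ 5 (mod 13), so λ ≡ 4·5 ≡ 7.
  x = λ² - 2 - 2 = 49 - 4 ≡ 6; y = λ·(2 - 6) - 4 ≡ 7. → (6, 7)
4A = (6, 7).
Next 2B:
Repeated addition: build up to 2B.
2B: tangent at (2, 4): λ = (3·2² + 5)/(2·4) ≡ 4/8. 8⁻¹ ≡ 5 (mod 13) since 8·5 = 40 ≡ 1, so λ ≡ 4·5 ≡ 7.
  x = λ² - 2 - 2 = 49 - 4 ≡ 6; y = λ·(2 - 6) - 4 ≡ 7. → (6, 7)
2B = (6, 7).
Finally 4A + 2B:
tangent at (6, 7): λ = (3·6² + 5)/(2·7) ≡ 9/1. 1⁻¹ ≡ 1 (mod 13) since 1·1 = 1 ≡ 1, so λ ≡ 9·1 ≡ 9.
  x = λ² - 6 - 6 = 81 - 12 ≡ 4; y = λ·(6 - 4) - 7 ≡ 11. → (4, 11)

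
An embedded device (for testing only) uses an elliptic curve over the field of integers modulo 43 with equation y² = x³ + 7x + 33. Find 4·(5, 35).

(34, 12)

Write P = (5, 35).
Double-and-add on 4 = (100)₂. Start with P = (5, 35) for the leading 1-bit.
double: tangent at (5, 35): λ = (3·5² + 7)/(2·35) ≡ 39/27. 27⁻¹ ≡ 8 (mod 43) since 27·8 = 216 ≡ 1, so λ ≡ 39·8 ≡ 11.
  x = λ² - 5 - 5 = 121 - 10 ≡ 25; y = λ·(5 - 25) - 35 ≡ 3. → (25, 3)
double: tangent at (25, 3): λ = (3·25² + 7)/(2·3) ≡ 33/6. 6⁻¹ ≡ 36 (mod 43) since 6·36 = 216 ≡ 1, so λ ≡ 33·36 ≡ 27.
  x = λ² - 25 - 25 = 729 - 50 ≡ 34; y = λ·(25 - 34) - 3 ≡ 12. → (34, 12)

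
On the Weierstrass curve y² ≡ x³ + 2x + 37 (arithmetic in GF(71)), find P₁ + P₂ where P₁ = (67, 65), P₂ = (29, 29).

(29, 42)

(67, 65) + (29, 29). λ = (29 - 65)/(29 - 67) ≡ 35/33 mod 71. 33⁻¹ ≡ 28 (mod 71), so λ ≡ 57.
  x = λ² - 67 - 29 = 3249 - 96 ≡ 29; y = λ·(67 - 29) - 65 ≡ 42. → (29, 42)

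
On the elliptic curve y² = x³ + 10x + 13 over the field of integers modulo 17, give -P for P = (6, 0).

-(6, 0) = (6, -0 mod 17) = (6, 0).

(6, 0)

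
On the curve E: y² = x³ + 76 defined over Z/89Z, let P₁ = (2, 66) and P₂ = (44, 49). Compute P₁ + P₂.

(2, 66) + (44, 49). λ = (49 - 66)/(44 - 2) ≡ 72/42 mod 89. 42⁻¹ ≡ 53 (mod 89) since 42·53 = 2226 ≡ 1, so λ ≡ 78.
  x = λ² - 2 - 44 = 6084 - 46 ≡ 75; y = λ·(2 - 75) - 66 ≡ 25. → (75, 25)

(75, 25)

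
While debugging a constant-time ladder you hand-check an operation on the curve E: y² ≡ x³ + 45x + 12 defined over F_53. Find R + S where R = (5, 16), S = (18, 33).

(5, 16) + (18, 33). λ = (33 - 16)/(18 - 5) ≡ 17/13 mod 53. 13⁻¹ ≡ 49 (mod 53), so λ ≡ 38.
  x = λ² - 5 - 18 = 1444 - 23 ≡ 43; y = λ·(5 - 43) - 16 ≡ 24. → (43, 24)

(43, 24)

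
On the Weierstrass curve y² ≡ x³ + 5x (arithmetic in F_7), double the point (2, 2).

(4, 0)

tangent at (2, 2): λ = (3·2² + 5)/(2·2) ≡ 3/4. 4⁻¹ ≡ 2 (mod 7) since 4·2 = 8 ≡ 1, so λ ≡ 3·2 ≡ 6.
  x = λ² - 2 - 2 = 36 - 4 ≡ 4; y = λ·(2 - 4) - 2 ≡ 0. → (4, 0)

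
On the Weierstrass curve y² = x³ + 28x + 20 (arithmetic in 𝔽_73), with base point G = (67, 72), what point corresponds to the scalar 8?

Repeated addition: build up to 8G.
2G: tangent at (67, 72): λ = (3·67² + 28)/(2·72) ≡ 63/71. 71⁻¹ ≡ 36 (mod 73), so λ ≡ 63·36 ≡ 5.
  x = λ² - 67 - 67 = 25 - 134 ≡ 37; y = λ·(67 - 37) - 72 ≡ 5. → (37, 5)
3G: (37, 5) + (67, 72). λ = (72 - 5)/(67 - 37) ≡ 67/30 mod 73. 30⁻¹ ≡ 56 (mod 73), so λ ≡ 29.
  x = λ² - 37 - 67 = 841 - 104 ≡ 7; y = λ·(37 - 7) - 5 ≡ 62. → (7, 62)
4G: (7, 62) + (67, 72). λ = (72 - 62)/(67 - 7) ≡ 10/60 mod 73. 60⁻¹ ≡ 28 (mod 73) since 60·28 = 1680 ≡ 1, so λ ≡ 61.
  x = λ² - 7 - 67 = 3721 - 74 ≡ 70; y = λ·(7 - 70) - 62 ≡ 37. → (70, 37)
5G: (70, 37) + (67, 72). λ = (72 - 37)/(67 - 70) ≡ 35/70 mod 73. 70⁻¹ ≡ 24 (mod 73), so λ ≡ 37.
  x = λ² - 70 - 67 = 1369 - 137 ≡ 64; y = λ·(70 - 64) - 37 ≡ 39. → (64, 39)
6G: (64, 39) + (67, 72). λ = (72 - 39)/(67 - 64) ≡ 33/3 mod 73. 3⁻¹ ≡ 49 (mod 73) since 3·49 = 147 ≡ 1, so λ ≡ 11.
  x = λ² - 64 - 67 = 121 - 131 ≡ 63; y = λ·(64 - 63) - 39 ≡ 45. → (63, 45)
7G: (63, 45) + (67, 72). λ = (72 - 45)/(67 - 63) ≡ 27/4 mod 73. 4⁻¹ ≡ 55 (mod 73) since 4·55 = 220 ≡ 1, so λ ≡ 25.
  x = λ² - 63 - 67 = 625 - 130 ≡ 57; y = λ·(63 - 57) - 45 ≡ 32. → (57, 32)
8G: (57, 32) + (67, 72). λ = (72 - 32)/(67 - 57) ≡ 40/10 mod 73. 10⁻¹ ≡ 22 (mod 73) since 10·22 = 220 ≡ 1, so λ ≡ 4.
  x = λ² - 57 - 67 = 16 - 124 ≡ 38; y = λ·(57 - 38) - 32 ≡ 44. → (38, 44)

(38, 44)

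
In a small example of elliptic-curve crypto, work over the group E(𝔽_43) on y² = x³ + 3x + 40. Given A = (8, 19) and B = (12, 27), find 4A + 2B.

First 4A:
Repeated addition: build up to 4A.
2A: tangent at (8, 19): λ = (3·8² + 3)/(2·19) ≡ 23/38. 38⁻¹ ≡ 17 (mod 43) since 38·17 = 646 ≡ 1, so λ ≡ 23·17 ≡ 4.
  x = λ² - 8 - 8 = 16 - 16 ≡ 0; y = λ·(8 - 0) - 19 ≡ 13. → (0, 13)
3A: (0, 13) + (8, 19). λ = (19 - 13)/(8 - 0) ≡ 6/8 mod 43. 8⁻¹ ≡ 27 (mod 43), so λ ≡ 33.
  x = λ² - 0 - 8 = 1089 - 8 ≡ 6; y = λ·(0 - 6) - 13 ≡ 4. → (6, 4)
4A: (6, 4) + (8, 19). λ = (19 - 4)/(8 - 6) ≡ 15/2 mod 43. 2⁻¹ ≡ 22 (mod 43), so λ ≡ 29.
  x = λ² - 6 - 8 = 841 - 14 ≡ 10; y = λ·(6 - 10) - 4 ≡ 9. → (10, 9)
4A = (10, 9).
Next 2B:
Repeated addition: build up to 2B.
2B: tangent at (12, 27): λ = (3·12² + 3)/(2·27) ≡ 5/11. 11⁻¹ ≡ 4 (mod 43), so λ ≡ 5·4 ≡ 20.
  x = λ² - 12 - 12 = 400 - 24 ≡ 32; y = λ·(12 - 32) - 27 ≡ 3. → (32, 3)
2B = (32, 3).
Finally 4A + 2B:
(10, 9) + (32, 3). λ = (3 - 9)/(32 - 10) ≡ 37/22 mod 43. 22⁻¹ ≡ 2 (mod 43) since 22·2 = 44 ≡ 1, so λ ≡ 31.
  x = λ² - 10 - 32 = 961 - 42 ≡ 16; y = λ·(10 - 16) - 9 ≡ 20. → (16, 20)

(16, 20)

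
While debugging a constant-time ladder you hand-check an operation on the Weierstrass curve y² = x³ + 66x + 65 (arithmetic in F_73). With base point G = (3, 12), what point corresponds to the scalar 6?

Repeated addition: build up to 6G.
2G: tangent at (3, 12): λ = (3·3² + 66)/(2·12) ≡ 20/24. 24⁻¹ ≡ 70 (mod 73) since 24·70 = 1680 ≡ 1, so λ ≡ 20·70 ≡ 13.
  x = λ² - 3 - 3 = 169 - 6 ≡ 17; y = λ·(3 - 17) - 12 ≡ 25. → (17, 25)
3G: (17, 25) + (3, 12). λ = (12 - 25)/(3 - 17) ≡ 60/59 mod 73. 59⁻¹ ≡ 26 (mod 73), so λ ≡ 27.
  x = λ² - 17 - 3 = 729 - 20 ≡ 52; y = λ·(17 - 52) - 25 ≡ 52. → (52, 52)
4G: (52, 52) + (3, 12). λ = (12 - 52)/(3 - 52) ≡ 33/24 mod 73. 24⁻¹ ≡ 70 (mod 73), so λ ≡ 47.
  x = λ² - 52 - 3 = 2209 - 55 ≡ 37; y = λ·(52 - 37) - 52 ≡ 69. → (37, 69)
5G: (37, 69) + (3, 12). λ = (12 - 69)/(3 - 37) ≡ 16/39 mod 73. 39⁻¹ ≡ 15 (mod 73), so λ ≡ 21.
  x = λ² - 37 - 3 = 441 - 40 ≡ 36; y = λ·(37 - 36) - 69 ≡ 25. → (36, 25)
6G: (36, 25) + (3, 12). λ = (12 - 25)/(3 - 36) ≡ 60/40 mod 73. 40⁻¹ ≡ 42 (mod 73), so λ ≡ 38.
  x = λ² - 36 - 3 = 1444 - 39 ≡ 18; y = λ·(36 - 18) - 25 ≡ 2. → (18, 2)

(18, 2)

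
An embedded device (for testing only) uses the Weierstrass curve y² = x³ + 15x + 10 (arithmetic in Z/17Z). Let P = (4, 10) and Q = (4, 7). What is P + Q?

O

The two points share x = 4 and their y-coordinates satisfy 10 + 7 ≡ 0 (mod 17), so they are inverses. Their sum is O.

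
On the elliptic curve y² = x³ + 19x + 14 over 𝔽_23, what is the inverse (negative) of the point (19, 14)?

(19, 9)

-(19, 14) = (19, -14 mod 23) = (19, 9).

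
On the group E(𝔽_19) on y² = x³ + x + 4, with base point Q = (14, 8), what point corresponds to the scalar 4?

Double-and-add on 4 = (100)₂. Start with Q = (14, 8) for the leading 1-bit.
double: tangent at (14, 8): λ = (3·14² + 1)/(2·8) ≡ 0/16. 16⁻¹ ≡ 6 (mod 19), so λ ≡ 0·6 ≡ 0.
  x = λ² - 14 - 14 = 0 - 28 ≡ 10; y = λ·(14 - 10) - 8 ≡ 11. → (10, 11)
double: tangent at (10, 11): λ = (3·10² + 1)/(2·11) ≡ 16/3. 3⁻¹ ≡ 13 (mod 19), so λ ≡ 16·13 ≡ 18.
  x = λ² - 10 - 10 = 324 - 20 ≡ 0; y = λ·(10 - 0) - 11 ≡ 17. → (0, 17)

(0, 17)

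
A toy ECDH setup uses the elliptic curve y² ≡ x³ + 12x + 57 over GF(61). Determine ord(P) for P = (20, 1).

9

2P: tangent at (20, 1): λ = (3·20² + 12)/(2·1) ≡ 53/2. 2⁻¹ ≡ 31 (mod 61), so λ ≡ 53·31 ≡ 57.
  x = λ² - 20 - 20 = 3249 - 40 ≡ 37; y = λ·(20 - 37) - 1 ≡ 6. → (37, 6)
3P: (37, 6) + (20, 1). λ = (1 - 6)/(20 - 37) ≡ 56/44 mod 61. 44⁻¹ ≡ 43 (mod 61), so λ ≡ 29.
  x = λ² - 37 - 20 = 841 - 57 ≡ 52; y = λ·(37 - 52) - 6 ≡ 47. → (52, 47)
4P: (52, 47) + (20, 1). λ = (1 - 47)/(20 - 52) ≡ 15/29 mod 61. 29⁻¹ ≡ 40 (mod 61) since 29·40 = 1160 ≡ 1, so λ ≡ 51.
  x = λ² - 52 - 20 = 2601 - 72 ≡ 28; y = λ·(52 - 28) - 47 ≡ 18. → (28, 18)
5P: (28, 18) + (20, 1). λ = (1 - 18)/(20 - 28) ≡ 44/53 mod 61. 53⁻¹ ≡ 38 (mod 61), so λ ≡ 25.
  x = λ² - 28 - 20 = 625 - 48 ≡ 28; y = λ·(28 - 28) - 18 ≡ 43. → (28, 43)
6P: (28, 43) + (20, 1). λ = (1 - 43)/(20 - 28) ≡ 19/53 mod 61. 53⁻¹ ≡ 38 (mod 61), so λ ≡ 51.
  x = λ² - 28 - 20 = 2601 - 48 ≡ 52; y = λ·(28 - 52) - 43 ≡ 14. → (52, 14)
7P: (52, 14) + (20, 1). λ = (1 - 14)/(20 - 52) ≡ 48/29 mod 61. 29⁻¹ ≡ 40 (mod 61), so λ ≡ 29.
  x = λ² - 52 - 20 = 841 - 72 ≡ 37; y = λ·(52 - 37) - 14 ≡ 55. → (37, 55)
8P: (37, 55) + (20, 1). λ = (1 - 55)/(20 - 37) ≡ 7/44 mod 61. 44⁻¹ ≡ 43 (mod 61) since 44·43 = 1892 ≡ 1, so λ ≡ 57.
  x = λ² - 37 - 20 = 3249 - 57 ≡ 20; y = λ·(37 - 20) - 55 ≡ 60. → (20, 60)
9P: (20, 60) + (20, 1): same x and y₁ ≡ -y₂, so the sum is O.
9P = O, so the order is 9.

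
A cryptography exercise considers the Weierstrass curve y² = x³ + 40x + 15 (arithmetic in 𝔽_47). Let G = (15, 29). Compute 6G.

Repeated addition: build up to 6G.
2G: tangent at (15, 29): λ = (3·15² + 40)/(2·29) ≡ 10/11. 11⁻¹ ≡ 30 (mod 47) since 11·30 = 330 ≡ 1, so λ ≡ 10·30 ≡ 18.
  x = λ² - 15 - 15 = 324 - 30 ≡ 12; y = λ·(15 - 12) - 29 ≡ 25. → (12, 25)
3G: (12, 25) + (15, 29). λ = (29 - 25)/(15 - 12) ≡ 4/3 mod 47. 3⁻¹ ≡ 16 (mod 47), so λ ≡ 17.
  x = λ² - 12 - 15 = 289 - 27 ≡ 27; y = λ·(12 - 27) - 25 ≡ 2. → (27, 2)
4G: (27, 2) + (15, 29). λ = (29 - 2)/(15 - 27) ≡ 27/35 mod 47. 35⁻¹ ≡ 43 (mod 47) since 35·43 = 1505 ≡ 1, so λ ≡ 33.
  x = λ² - 27 - 15 = 1089 - 42 ≡ 13; y = λ·(27 - 13) - 2 ≡ 37. → (13, 37)
5G: (13, 37) + (15, 29). λ = (29 - 37)/(15 - 13) ≡ 39/2 mod 47. 2⁻¹ ≡ 24 (mod 47), so λ ≡ 43.
  x = λ² - 13 - 15 = 1849 - 28 ≡ 35; y = λ·(13 - 35) - 37 ≡ 4. → (35, 4)
6G: (35, 4) + (15, 29). λ = (29 - 4)/(15 - 35) ≡ 25/27 mod 47. 27⁻¹ ≡ 7 (mod 47) since 27·7 = 189 ≡ 1, so λ ≡ 34.
  x = λ² - 35 - 15 = 1156 - 50 ≡ 25; y = λ·(35 - 25) - 4 ≡ 7. → (25, 7)

(25, 7)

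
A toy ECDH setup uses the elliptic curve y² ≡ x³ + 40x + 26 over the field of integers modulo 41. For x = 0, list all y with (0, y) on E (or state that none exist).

x³ + 40x + 26 = 26 ≡ 26 (mod 41).
26 is a non-residue mod 41; no y exists.

none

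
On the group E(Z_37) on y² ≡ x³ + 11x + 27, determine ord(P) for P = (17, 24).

12

2P: tangent at (17, 24): λ = (3·17² + 11)/(2·24) ≡ 27/11. 11⁻¹ ≡ 27 (mod 37), so λ ≡ 27·27 ≡ 26.
  x = λ² - 17 - 17 = 676 - 34 ≡ 13; y = λ·(17 - 13) - 24 ≡ 6. → (13, 6)
3P: (13, 6) + (17, 24). λ = (24 - 6)/(17 - 13) ≡ 18/4 mod 37. 4⁻¹ ≡ 28 (mod 37) since 4·28 = 112 ≡ 1, so λ ≡ 23.
  x = λ² - 13 - 17 = 529 - 30 ≡ 18; y = λ·(13 - 18) - 6 ≡ 27. → (18, 27)
4P: (18, 27) + (17, 24). λ = (24 - 27)/(17 - 18) ≡ 34/36 mod 37. 36⁻¹ ≡ 36 (mod 37), so λ ≡ 3.
  x = λ² - 18 - 17 = 9 - 35 ≡ 11; y = λ·(18 - 11) - 27 ≡ 31. → (11, 31)
5P: (11, 31) + (17, 24). λ = (24 - 31)/(17 - 11) ≡ 30/6 mod 37. 6⁻¹ ≡ 31 (mod 37) since 6·31 = 186 ≡ 1, so λ ≡ 5.
  x = λ² - 11 - 17 = 25 - 28 ≡ 34; y = λ·(11 - 34) - 31 ≡ 2. → (34, 2)
6P: (34, 2) + (17, 24). λ = (24 - 2)/(17 - 34) ≡ 22/20 mod 37. 20⁻¹ ≡ 13 (mod 37), so λ ≡ 27.
  x = λ² - 34 - 17 = 729 - 51 ≡ 12; y = λ·(34 - 12) - 2 ≡ 0. → (12, 0)
7P: (12, 0) + (17, 24). λ = (24 - 0)/(17 - 12) ≡ 24/5 mod 37. 5⁻¹ ≡ 15 (mod 37), so λ ≡ 27.
  x = λ² - 12 - 17 = 729 - 29 ≡ 34; y = λ·(12 - 34) - 0 ≡ 35. → (34, 35)
8P: (34, 35) + (17, 24). λ = (24 - 35)/(17 - 34) ≡ 26/20 mod 37. 20⁻¹ ≡ 13 (mod 37), so λ ≡ 5.
  x = λ² - 34 - 17 = 25 - 51 ≡ 11; y = λ·(34 - 11) - 35 ≡ 6. → (11, 6)
9P: (11, 6) + (17, 24). λ = (24 - 6)/(17 - 11) ≡ 18/6 mod 37. 6⁻¹ ≡ 31 (mod 37) since 6·31 = 186 ≡ 1, so λ ≡ 3.
  x = λ² - 11 - 17 = 9 - 28 ≡ 18; y = λ·(11 - 18) - 6 ≡ 10. → (18, 10)
10P: (18, 10) + (17, 24). λ = (24 - 10)/(17 - 18) ≡ 14/36 mod 37. 36⁻¹ ≡ 36 (mod 37) since 36·36 = 1296 ≡ 1, so λ ≡ 23.
  x = λ² - 18 - 17 = 529 - 35 ≡ 13; y = λ·(18 - 13) - 10 ≡ 31. → (13, 31)
11P: (13, 31) + (17, 24). λ = (24 - 31)/(17 - 13) ≡ 30/4 mod 37. 4⁻¹ ≡ 28 (mod 37) since 4·28 = 112 ≡ 1, so λ ≡ 26.
  x = λ² - 13 - 17 = 676 - 30 ≡ 17; y = λ·(13 - 17) - 31 ≡ 13. → (17, 13)
12P: (17, 13) + (17, 24): same x and y₁ ≡ -y₂, so the sum is O.
12P = O, so the order is 12.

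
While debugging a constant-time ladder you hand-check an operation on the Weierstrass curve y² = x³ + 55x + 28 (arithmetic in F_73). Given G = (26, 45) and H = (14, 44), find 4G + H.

(43, 40)

First 4G:
Double-and-add on 4 = (100)₂. Start with G = (26, 45) for the leading 1-bit.
double: tangent at (26, 45): λ = (3·26² + 55)/(2·45) ≡ 39/17. 17⁻¹ ≡ 43 (mod 73), so λ ≡ 39·43 ≡ 71.
  x = λ² - 26 - 26 = 5041 - 52 ≡ 25; y = λ·(26 - 25) - 45 ≡ 26. → (25, 26)
double: tangent at (25, 26): λ = (3·25² + 55)/(2·26) ≡ 32/52. 52⁻¹ ≡ 66 (mod 73), so λ ≡ 32·66 ≡ 68.
  x = λ² - 25 - 25 = 4624 - 50 ≡ 48; y = λ·(25 - 48) - 26 ≡ 16. → (48, 16)
4G = (48, 16).
Finally 4G + H:
(48, 16) + (14, 44). λ = (44 - 16)/(14 - 48) ≡ 28/39 mod 73. 39⁻¹ ≡ 15 (mod 73), so λ ≡ 55.
  x = λ² - 48 - 14 = 3025 - 62 ≡ 43; y = λ·(48 - 43) - 16 ≡ 40. → (43, 40)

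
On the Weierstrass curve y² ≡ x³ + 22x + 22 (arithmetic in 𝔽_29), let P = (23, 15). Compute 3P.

Repeated addition: build up to 3P.
2P: tangent at (23, 15): λ = (3·23² + 22)/(2·15) ≡ 14/1. 1⁻¹ ≡ 1 (mod 29), so λ ≡ 14·1 ≡ 14.
  x = λ² - 23 - 23 = 196 - 46 ≡ 5; y = λ·(23 - 5) - 15 ≡ 5. → (5, 5)
3P: (5, 5) + (23, 15). λ = (15 - 5)/(23 - 5) ≡ 10/18 mod 29. 18⁻¹ ≡ 21 (mod 29), so λ ≡ 7.
  x = λ² - 5 - 23 = 49 - 28 ≡ 21; y = λ·(5 - 21) - 5 ≡ 28. → (21, 28)

(21, 28)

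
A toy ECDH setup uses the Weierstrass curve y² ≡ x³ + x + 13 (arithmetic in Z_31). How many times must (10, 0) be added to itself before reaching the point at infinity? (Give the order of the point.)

2

2P: (10, 0) + (10, 0): same x and y₁ ≡ -y₂, so the sum is the point at infinity.
2P = the point at infinity, so the order is 2.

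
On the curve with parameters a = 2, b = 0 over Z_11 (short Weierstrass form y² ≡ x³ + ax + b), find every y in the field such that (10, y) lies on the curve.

x³ + 2x + 0 = 1020 ≡ 8 (mod 11).
8 is a non-residue mod 11; no y exists.

none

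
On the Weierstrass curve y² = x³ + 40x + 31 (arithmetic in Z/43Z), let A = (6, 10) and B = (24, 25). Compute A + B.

(34, 24)

(6, 10) + (24, 25). λ = (25 - 10)/(24 - 6) ≡ 15/18 mod 43. 18⁻¹ ≡ 12 (mod 43) since 18·12 = 216 ≡ 1, so λ ≡ 8.
  x = λ² - 6 - 24 = 64 - 30 ≡ 34; y = λ·(6 - 34) - 10 ≡ 24. → (34, 24)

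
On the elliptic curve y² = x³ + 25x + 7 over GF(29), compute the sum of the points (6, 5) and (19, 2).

(8, 20)

(6, 5) + (19, 2). λ = (2 - 5)/(19 - 6) ≡ 26/13 mod 29. 13⁻¹ ≡ 9 (mod 29), so λ ≡ 2.
  x = λ² - 6 - 19 = 4 - 25 ≡ 8; y = λ·(6 - 8) - 5 ≡ 20. → (8, 20)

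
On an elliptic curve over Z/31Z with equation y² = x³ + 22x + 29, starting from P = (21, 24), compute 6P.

Repeated addition: build up to 6P.
2P: tangent at (21, 24): λ = (3·21² + 22)/(2·24) ≡ 12/17. 17⁻¹ ≡ 11 (mod 31), so λ ≡ 12·11 ≡ 8.
  x = λ² - 21 - 21 = 64 - 42 ≡ 22; y = λ·(21 - 22) - 24 ≡ 30. → (22, 30)
3P: (22, 30) + (21, 24). λ = (24 - 30)/(21 - 22) ≡ 25/30 mod 31. 30⁻¹ ≡ 30 (mod 31) since 30·30 = 900 ≡ 1, so λ ≡ 6.
  x = λ² - 22 - 21 = 36 - 43 ≡ 24; y = λ·(22 - 24) - 30 ≡ 20. → (24, 20)
4P: (24, 20) + (21, 24). λ = (24 - 20)/(21 - 24) ≡ 4/28 mod 31. 28⁻¹ ≡ 10 (mod 31), so λ ≡ 9.
  x = λ² - 24 - 21 = 81 - 45 ≡ 5; y = λ·(24 - 5) - 20 ≡ 27. → (5, 27)
5P: (5, 27) + (21, 24). λ = (24 - 27)/(21 - 5) ≡ 28/16 mod 31. 16⁻¹ ≡ 2 (mod 31), so λ ≡ 25.
  x = λ² - 5 - 21 = 625 - 26 ≡ 10; y = λ·(5 - 10) - 27 ≡ 3. → (10, 3)
6P: (10, 3) + (21, 24). λ = (24 - 3)/(21 - 10) ≡ 21/11 mod 31. 11⁻¹ ≡ 17 (mod 31), so λ ≡ 16.
  x = λ² - 10 - 21 = 256 - 31 ≡ 8; y = λ·(10 - 8) - 3 ≡ 29. → (8, 29)

(8, 29)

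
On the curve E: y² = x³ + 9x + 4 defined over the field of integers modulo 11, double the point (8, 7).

tangent at (8, 7): λ = (3·8² + 9)/(2·7) ≡ 3/3. 3⁻¹ ≡ 4 (mod 11) since 3·4 = 12 ≡ 1, so λ ≡ 3·4 ≡ 1.
  x = λ² - 8 - 8 = 1 - 16 ≡ 7; y = λ·(8 - 7) - 7 ≡ 5. → (7, 5)

(7, 5)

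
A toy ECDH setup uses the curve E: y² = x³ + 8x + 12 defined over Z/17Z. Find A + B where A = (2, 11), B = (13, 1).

(2, 11) + (13, 1). λ = (1 - 11)/(13 - 2) ≡ 7/11 mod 17. 11⁻¹ ≡ 14 (mod 17), so λ ≡ 13.
  x = λ² - 2 - 13 = 169 - 15 ≡ 1; y = λ·(2 - 1) - 11 ≡ 2. → (1, 2)

(1, 2)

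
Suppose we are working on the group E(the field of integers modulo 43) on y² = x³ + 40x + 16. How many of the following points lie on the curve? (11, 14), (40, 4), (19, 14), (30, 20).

(11, 14): 14² ≡ 24, rhs ≡ 24 → on.
(40, 4): 4² ≡ 16, rhs ≡ 41 → off.
(19, 14): 14² ≡ 24, rhs ≡ 24 → on.
(30, 20): 20² ≡ 13, rhs ≡ 8 → off.

2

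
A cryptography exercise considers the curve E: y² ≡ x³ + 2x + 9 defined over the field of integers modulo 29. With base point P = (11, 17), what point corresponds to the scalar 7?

(20, 25)

Repeated addition: build up to 7P.
2P: tangent at (11, 17): λ = (3·11² + 2)/(2·17) ≡ 17/5. 5⁻¹ ≡ 6 (mod 29), so λ ≡ 17·6 ≡ 15.
  x = λ² - 11 - 11 = 225 - 22 ≡ 0; y = λ·(11 - 0) - 17 ≡ 3. → (0, 3)
3P: (0, 3) + (11, 17). λ = (17 - 3)/(11 - 0) ≡ 14/11 mod 29. 11⁻¹ ≡ 8 (mod 29) since 11·8 = 88 ≡ 1, so λ ≡ 25.
  x = λ² - 0 - 11 = 625 - 11 ≡ 5; y = λ·(0 - 5) - 3 ≡ 17. → (5, 17)
4P: (5, 17) + (11, 17). λ = (17 - 17)/(11 - 5) ≡ 0/6 mod 29. 6⁻¹ ≡ 5 (mod 29), so λ ≡ 0.
  x = λ² - 5 - 11 = 0 - 16 ≡ 13; y = λ·(5 - 13) - 17 ≡ 12. → (13, 12)
5P: (13, 12) + (11, 17). λ = (17 - 12)/(11 - 13) ≡ 5/27 mod 29. 27⁻¹ ≡ 14 (mod 29) since 27·14 = 378 ≡ 1, so λ ≡ 12.
  x = λ² - 13 - 11 = 144 - 24 ≡ 4; y = λ·(13 - 4) - 12 ≡ 9. → (4, 9)
6P: (4, 9) + (11, 17). λ = (17 - 9)/(11 - 4) ≡ 8/7 mod 29. 7⁻¹ ≡ 25 (mod 29), so λ ≡ 26.
  x = λ² - 4 - 11 = 676 - 15 ≡ 23; y = λ·(4 - 23) - 9 ≡ 19. → (23, 19)
7P: (23, 19) + (11, 17). λ = (17 - 19)/(11 - 23) ≡ 27/17 mod 29. 17⁻¹ ≡ 12 (mod 29), so λ ≡ 5.
  x = λ² - 23 - 11 = 25 - 34 ≡ 20; y = λ·(23 - 20) - 19 ≡ 25. → (20, 25)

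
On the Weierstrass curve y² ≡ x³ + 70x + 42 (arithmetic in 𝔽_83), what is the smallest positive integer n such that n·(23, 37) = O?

9

2P: tangent at (23, 37): λ = (3·23² + 70)/(2·37) ≡ 80/74. 74⁻¹ ≡ 46 (mod 83), so λ ≡ 80·46 ≡ 28.
  x = λ² - 23 - 23 = 784 - 46 ≡ 74; y = λ·(23 - 74) - 37 ≡ 29. → (74, 29)
3P: (74, 29) + (23, 37). λ = (37 - 29)/(23 - 74) ≡ 8/32 mod 83. 32⁻¹ ≡ 13 (mod 83), so λ ≡ 21.
  x = λ² - 74 - 23 = 441 - 97 ≡ 12; y = λ·(74 - 12) - 29 ≡ 28. → (12, 28)
4P: (12, 28) + (23, 37). λ = (37 - 28)/(23 - 12) ≡ 9/11 mod 83. 11⁻¹ ≡ 68 (mod 83), so λ ≡ 31.
  x = λ² - 12 - 23 = 961 - 35 ≡ 13; y = λ·(12 - 13) - 28 ≡ 24. → (13, 24)
5P: (13, 24) + (23, 37). λ = (37 - 24)/(23 - 13) ≡ 13/10 mod 83. 10⁻¹ ≡ 25 (mod 83), so λ ≡ 76.
  x = λ² - 13 - 23 = 5776 - 36 ≡ 13; y = λ·(13 - 13) - 24 ≡ 59. → (13, 59)
6P: (13, 59) + (23, 37). λ = (37 - 59)/(23 - 13) ≡ 61/10 mod 83. 10⁻¹ ≡ 25 (mod 83), so λ ≡ 31.
  x = λ² - 13 - 23 = 961 - 36 ≡ 12; y = λ·(13 - 12) - 59 ≡ 55. → (12, 55)
7P: (12, 55) + (23, 37). λ = (37 - 55)/(23 - 12) ≡ 65/11 mod 83. 11⁻¹ ≡ 68 (mod 83), so λ ≡ 21.
  x = λ² - 12 - 23 = 441 - 35 ≡ 74; y = λ·(12 - 74) - 55 ≡ 54. → (74, 54)
8P: (74, 54) + (23, 37). λ = (37 - 54)/(23 - 74) ≡ 66/32 mod 83. 32⁻¹ ≡ 13 (mod 83), so λ ≡ 28.
  x = λ² - 74 - 23 = 784 - 97 ≡ 23; y = λ·(74 - 23) - 54 ≡ 46. → (23, 46)
9P: (23, 46) + (23, 37): same x and y₁ ≡ -y₂, so the sum is O.
9P = O, so the order is 9.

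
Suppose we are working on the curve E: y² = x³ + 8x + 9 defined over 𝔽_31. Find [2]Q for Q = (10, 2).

tangent at (10, 2): λ = (3·10² + 8)/(2·2) ≡ 29/4. 4⁻¹ ≡ 8 (mod 31), so λ ≡ 29·8 ≡ 15.
  x = λ² - 10 - 10 = 225 - 20 ≡ 19; y = λ·(10 - 19) - 2 ≡ 18. → (19, 18)

(19, 18)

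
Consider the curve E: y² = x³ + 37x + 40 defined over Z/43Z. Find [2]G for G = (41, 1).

(13, 40)

tangent at (41, 1): λ = (3·41² + 37)/(2·1) ≡ 6/2. 2⁻¹ ≡ 22 (mod 43) since 2·22 = 44 ≡ 1, so λ ≡ 6·22 ≡ 3.
  x = λ² - 41 - 41 = 9 - 82 ≡ 13; y = λ·(41 - 13) - 1 ≡ 40. → (13, 40)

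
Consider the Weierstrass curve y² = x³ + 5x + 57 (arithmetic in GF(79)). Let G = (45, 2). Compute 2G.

(34, 49)

tangent at (45, 2): λ = (3·45² + 5)/(2·2) ≡ 76/4. 4⁻¹ ≡ 20 (mod 79) since 4·20 = 80 ≡ 1, so λ ≡ 76·20 ≡ 19.
  x = λ² - 45 - 45 = 361 - 90 ≡ 34; y = λ·(45 - 34) - 2 ≡ 49. → (34, 49)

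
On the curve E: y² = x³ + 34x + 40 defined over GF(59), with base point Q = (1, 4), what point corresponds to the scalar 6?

Double-and-add on 6 = (110)₂. Start with Q = (1, 4) for the leading 1-bit.
double: tangent at (1, 4): λ = (3·1² + 34)/(2·4) ≡ 37/8. 8⁻¹ ≡ 37 (mod 59), so λ ≡ 37·37 ≡ 12.
  x = λ² - 1 - 1 = 144 - 2 ≡ 24; y = λ·(1 - 24) - 4 ≡ 15. → (24, 15)
add Q: (24, 15) + (1, 4). λ = (4 - 15)/(1 - 24) ≡ 48/36 mod 59. 36⁻¹ ≡ 41 (mod 59), so λ ≡ 21.
  x = λ² - 24 - 1 = 441 - 25 ≡ 3; y = λ·(24 - 3) - 15 ≡ 13. → (3, 13)
double: tangent at (3, 13): λ = (3·3² + 34)/(2·13) ≡ 2/26. 26⁻¹ ≡ 25 (mod 59), so λ ≡ 2·25 ≡ 50.
  x = λ² - 3 - 3 = 2500 - 6 ≡ 16; y = λ·(3 - 16) - 13 ≡ 45. → (16, 45)

(16, 45)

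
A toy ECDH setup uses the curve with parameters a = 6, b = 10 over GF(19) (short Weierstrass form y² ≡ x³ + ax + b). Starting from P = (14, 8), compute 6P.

(15, 6)

Double-and-add on 6 = (110)₂. Start with P = (14, 8) for the leading 1-bit.
double: tangent at (14, 8): λ = (3·14² + 6)/(2·8) ≡ 5/16. 16⁻¹ ≡ 6 (mod 19), so λ ≡ 5·6 ≡ 11.
  x = λ² - 14 - 14 = 121 - 28 ≡ 17; y = λ·(14 - 17) - 8 ≡ 16. → (17, 16)
add P: (17, 16) + (14, 8). λ = (8 - 16)/(14 - 17) ≡ 11/16 mod 19. 16⁻¹ ≡ 6 (mod 19) since 16·6 = 96 ≡ 1, so λ ≡ 9.
  x = λ² - 17 - 14 = 81 - 31 ≡ 12; y = λ·(17 - 12) - 16 ≡ 10. → (12, 10)
double: tangent at (12, 10): λ = (3·12² + 6)/(2·10) ≡ 1/1. 1⁻¹ ≡ 1 (mod 19) since 1·1 = 1 ≡ 1, so λ ≡ 1·1 ≡ 1.
  x = λ² - 12 - 12 = 1 - 24 ≡ 15; y = λ·(12 - 15) - 10 ≡ 6. → (15, 6)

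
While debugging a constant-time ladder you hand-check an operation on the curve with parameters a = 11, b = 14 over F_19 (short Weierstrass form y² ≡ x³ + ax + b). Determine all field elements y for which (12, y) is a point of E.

x³ + 11x + 14 = 1874 ≡ 12 (mod 19).
12 is a non-residue mod 19; no y exists.

none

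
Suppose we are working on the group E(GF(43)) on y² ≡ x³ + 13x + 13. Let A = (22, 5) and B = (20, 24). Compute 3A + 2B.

(31, 8)

First 3A:
Repeated addition: build up to 3A.
2A: tangent at (22, 5): λ = (3·22² + 13)/(2·5) ≡ 3/10. 10⁻¹ ≡ 13 (mod 43), so λ ≡ 3·13 ≡ 39.
  x = λ² - 22 - 22 = 1521 - 44 ≡ 15; y = λ·(22 - 15) - 5 ≡ 10. → (15, 10)
3A: (15, 10) + (22, 5). λ = (5 - 10)/(22 - 15) ≡ 38/7 mod 43. 7⁻¹ ≡ 37 (mod 43), so λ ≡ 30.
  x = λ² - 15 - 22 = 900 - 37 ≡ 3; y = λ·(15 - 3) - 10 ≡ 6. → (3, 6)
3A = (3, 6).
Next 2B:
Repeated addition: build up to 2B.
2B: tangent at (20, 24): λ = (3·20² + 13)/(2·24) ≡ 9/5. 5⁻¹ ≡ 26 (mod 43) since 5·26 = 130 ≡ 1, so λ ≡ 9·26 ≡ 19.
  x = λ² - 20 - 20 = 361 - 40 ≡ 20; y = λ·(20 - 20) - 24 ≡ 19. → (20, 19)
2B = (20, 19).
Finally 3A + 2B:
(3, 6) + (20, 19). λ = (19 - 6)/(20 - 3) ≡ 13/17 mod 43. 17⁻¹ ≡ 38 (mod 43), so λ ≡ 21.
  x = λ² - 3 - 20 = 441 - 23 ≡ 31; y = λ·(3 - 31) - 6 ≡ 8. → (31, 8)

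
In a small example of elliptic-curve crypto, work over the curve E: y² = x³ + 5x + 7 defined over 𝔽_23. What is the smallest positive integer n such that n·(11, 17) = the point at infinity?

6

2P: tangent at (11, 17): λ = (3·11² + 5)/(2·17) ≡ 0/11. 11⁻¹ ≡ 21 (mod 23), so λ ≡ 0·21 ≡ 0.
  x = λ² - 11 - 11 = 0 - 22 ≡ 1; y = λ·(11 - 1) - 17 ≡ 6. → (1, 6)
3P: (1, 6) + (11, 17). λ = (17 - 6)/(11 - 1) ≡ 11/10 mod 23. 10⁻¹ ≡ 7 (mod 23) since 10·7 = 70 ≡ 1, so λ ≡ 8.
  x = λ² - 1 - 11 = 64 - 12 ≡ 6; y = λ·(1 - 6) - 6 ≡ 0. → (6, 0)
4P: (6, 0) + (11, 17). λ = (17 - 0)/(11 - 6) ≡ 17/5 mod 23. 5⁻¹ ≡ 14 (mod 23), so λ ≡ 8.
  x = λ² - 6 - 11 = 64 - 17 ≡ 1; y = λ·(6 - 1) - 0 ≡ 17. → (1, 17)
5P: (1, 17) + (11, 17). λ = (17 - 17)/(11 - 1) ≡ 0/10 mod 23. 10⁻¹ ≡ 7 (mod 23) since 10·7 = 70 ≡ 1, so λ ≡ 0.
  x = λ² - 1 - 11 = 0 - 12 ≡ 11; y = λ·(1 - 11) - 17 ≡ 6. → (11, 6)
6P: (11, 6) + (11, 17): same x and y₁ ≡ -y₂, so the sum is the point at infinity.
6P = the point at infinity, so the order is 6.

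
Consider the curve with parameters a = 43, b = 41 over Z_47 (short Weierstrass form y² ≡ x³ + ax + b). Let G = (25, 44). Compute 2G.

tangent at (25, 44): λ = (3·25² + 43)/(2·44) ≡ 38/41. 41⁻¹ ≡ 39 (mod 47), so λ ≡ 38·39 ≡ 25.
  x = λ² - 25 - 25 = 625 - 50 ≡ 11; y = λ·(25 - 11) - 44 ≡ 24. → (11, 24)

(11, 24)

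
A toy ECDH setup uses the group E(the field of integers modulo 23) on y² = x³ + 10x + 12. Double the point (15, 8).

(9, 16)

tangent at (15, 8): λ = (3·15² + 10)/(2·8) ≡ 18/16. 16⁻¹ ≡ 13 (mod 23), so λ ≡ 18·13 ≡ 4.
  x = λ² - 15 - 15 = 16 - 30 ≡ 9; y = λ·(15 - 9) - 8 ≡ 16. → (9, 16)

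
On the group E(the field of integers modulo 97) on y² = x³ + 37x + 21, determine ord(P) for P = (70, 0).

2

2P: (70, 0) + (70, 0): same x and y₁ ≡ -y₂, so the sum is ∞.
2P = ∞, so the order is 2.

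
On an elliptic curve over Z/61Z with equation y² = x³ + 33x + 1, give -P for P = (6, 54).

-(6, 54) = (6, -54 mod 61) = (6, 7).

(6, 7)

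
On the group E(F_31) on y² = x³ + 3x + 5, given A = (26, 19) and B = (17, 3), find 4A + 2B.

First 4A:
Double-and-add on 4 = (100)₂. Start with A = (26, 19) for the leading 1-bit.
double: tangent at (26, 19): λ = (3·26² + 3)/(2·19) ≡ 16/7. 7⁻¹ ≡ 9 (mod 31), so λ ≡ 16·9 ≡ 20.
  x = λ² - 26 - 26 = 400 - 52 ≡ 7; y = λ·(26 - 7) - 19 ≡ 20. → (7, 20)
double: tangent at (7, 20): λ = (3·7² + 3)/(2·20) ≡ 26/9. 9⁻¹ ≡ 7 (mod 31) since 9·7 = 63 ≡ 1, so λ ≡ 26·7 ≡ 27.
  x = λ² - 7 - 7 = 729 - 14 ≡ 2; y = λ·(7 - 2) - 20 ≡ 22. → (2, 22)
4A = (2, 22).
Next 2B:
Repeated addition: build up to 2B.
2B: tangent at (17, 3): λ = (3·17² + 3)/(2·3) ≡ 2/6. 6⁻¹ ≡ 26 (mod 31), so λ ≡ 2·26 ≡ 21.
  x = λ² - 17 - 17 = 441 - 34 ≡ 4; y = λ·(17 - 4) - 3 ≡ 22. → (4, 22)
2B = (4, 22).
Finally 4A + 2B:
(2, 22) + (4, 22). λ = (22 - 22)/(4 - 2) ≡ 0/2 mod 31. 2⁻¹ ≡ 16 (mod 31), so λ ≡ 0.
  x = λ² - 2 - 4 = 0 - 6 ≡ 25; y = λ·(2 - 25) - 22 ≡ 9. → (25, 9)

(25, 9)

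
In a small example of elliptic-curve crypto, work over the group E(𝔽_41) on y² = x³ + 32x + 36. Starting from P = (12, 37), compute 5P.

Double-and-add on 5 = (101)₂. Start with P = (12, 37) for the leading 1-bit.
double: tangent at (12, 37): λ = (3·12² + 32)/(2·37) ≡ 13/33. 33⁻¹ ≡ 5 (mod 41), so λ ≡ 13·5 ≡ 24.
  x = λ² - 12 - 12 = 576 - 24 ≡ 19; y = λ·(12 - 19) - 37 ≡ 0. → (19, 0)
double: (19, 0) + (19, 0): same x and y₁ ≡ -y₂, so the sum is ∞.
add P: ∞ + (12, 37) = (12, 37) (identity).

(12, 37)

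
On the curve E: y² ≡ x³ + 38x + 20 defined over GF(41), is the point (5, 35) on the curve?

no

y² = 35² ≡ 36; x³ + 38x + 20 = 335 ≡ 7 (mod 41). 36 ≠ 7.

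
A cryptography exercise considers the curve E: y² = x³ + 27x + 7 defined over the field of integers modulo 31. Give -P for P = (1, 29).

(1, 2)

-(1, 29) = (1, -29 mod 31) = (1, 2).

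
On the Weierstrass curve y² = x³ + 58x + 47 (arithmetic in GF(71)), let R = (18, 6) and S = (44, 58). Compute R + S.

(13, 4)

(18, 6) + (44, 58). λ = (58 - 6)/(44 - 18) ≡ 52/26 mod 71. 26⁻¹ ≡ 41 (mod 71), so λ ≡ 2.
  x = λ² - 18 - 44 = 4 - 62 ≡ 13; y = λ·(18 - 13) - 6 ≡ 4. → (13, 4)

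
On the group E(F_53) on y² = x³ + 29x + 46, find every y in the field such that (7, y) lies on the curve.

x³ + 29x + 46 = 592 ≡ 9 (mod 53).
Square roots of 9 mod 53: 3 and 50 (since 3² = 9 ≡ 9).

3, 50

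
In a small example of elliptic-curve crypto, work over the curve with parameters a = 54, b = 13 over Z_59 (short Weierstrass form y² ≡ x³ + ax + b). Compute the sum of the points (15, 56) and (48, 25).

(1, 56)

(15, 56) + (48, 25). λ = (25 - 56)/(48 - 15) ≡ 28/33 mod 59. 33⁻¹ ≡ 34 (mod 59) since 33·34 = 1122 ≡ 1, so λ ≡ 8.
  x = λ² - 15 - 48 = 64 - 63 ≡ 1; y = λ·(15 - 1) - 56 ≡ 56. → (1, 56)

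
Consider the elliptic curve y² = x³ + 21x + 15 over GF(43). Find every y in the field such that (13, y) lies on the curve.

x³ + 21x + 15 = 2485 ≡ 34 (mod 43).
34 is a non-residue mod 43; no y exists.

none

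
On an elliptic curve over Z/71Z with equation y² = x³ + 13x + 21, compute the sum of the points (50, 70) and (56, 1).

(44, 3)

(50, 70) + (56, 1). λ = (1 - 70)/(56 - 50) ≡ 2/6 mod 71. 6⁻¹ ≡ 12 (mod 71), so λ ≡ 24.
  x = λ² - 50 - 56 = 576 - 106 ≡ 44; y = λ·(50 - 44) - 70 ≡ 3. → (44, 3)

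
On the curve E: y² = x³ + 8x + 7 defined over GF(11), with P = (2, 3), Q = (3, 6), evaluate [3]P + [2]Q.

First 3P:
Repeated addition: build up to 3P.
2P: tangent at (2, 3): λ = (3·2² + 8)/(2·3) ≡ 9/6. 6⁻¹ ≡ 2 (mod 11) since 6·2 = 12 ≡ 1, so λ ≡ 9·2 ≡ 7.
  x = λ² - 2 - 2 = 49 - 4 ≡ 1; y = λ·(2 - 1) - 3 ≡ 4. → (1, 4)
3P: (1, 4) + (2, 3). λ = (3 - 4)/(2 - 1) ≡ 10/1 mod 11. 1⁻¹ ≡ 1 (mod 11) since 1·1 = 1 ≡ 1, so λ ≡ 10.
  x = λ² - 1 - 2 = 100 - 3 ≡ 9; y = λ·(1 - 9) - 4 ≡ 4. → (9, 4)
3P = (9, 4).
Next 2Q:
Repeated addition: build up to 2Q.
2Q: tangent at (3, 6): λ = (3·3² + 8)/(2·6) ≡ 2/1. 1⁻¹ ≡ 1 (mod 11), so λ ≡ 2·1 ≡ 2.
  x = λ² - 3 - 3 = 4 - 6 ≡ 9; y = λ·(3 - 9) - 6 ≡ 4. → (9, 4)
2Q = (9, 4).
Finally 3P + 2Q:
tangent at (9, 4): λ = (3·9² + 8)/(2·4) ≡ 9/8. 8⁻¹ ≡ 7 (mod 11), so λ ≡ 9·7 ≡ 8.
  x = λ² - 9 - 9 = 64 - 18 ≡ 2; y = λ·(9 - 2) - 4 ≡ 8. → (2, 8)

(2, 8)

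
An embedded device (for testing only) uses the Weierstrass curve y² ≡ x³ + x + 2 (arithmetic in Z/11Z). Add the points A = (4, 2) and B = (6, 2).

(4, 2) + (6, 2). λ = (2 - 2)/(6 - 4) ≡ 0/2 mod 11. 2⁻¹ ≡ 6 (mod 11), so λ ≡ 0.
  x = λ² - 4 - 6 = 0 - 10 ≡ 1; y = λ·(4 - 1) - 2 ≡ 9. → (1, 9)

(1, 9)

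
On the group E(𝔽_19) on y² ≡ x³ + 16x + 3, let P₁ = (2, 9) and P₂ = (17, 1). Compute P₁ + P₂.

(4, 6)

(2, 9) + (17, 1). λ = (1 - 9)/(17 - 2) ≡ 11/15 mod 19. 15⁻¹ ≡ 14 (mod 19) since 15·14 = 210 ≡ 1, so λ ≡ 2.
  x = λ² - 2 - 17 = 4 - 19 ≡ 4; y = λ·(2 - 4) - 9 ≡ 6. → (4, 6)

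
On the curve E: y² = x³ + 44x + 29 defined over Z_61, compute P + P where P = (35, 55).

tangent at (35, 55): λ = (3·35² + 44)/(2·55) ≡ 59/49. 49⁻¹ ≡ 5 (mod 61), so λ ≡ 59·5 ≡ 51.
  x = λ² - 35 - 35 = 2601 - 70 ≡ 30; y = λ·(35 - 30) - 55 ≡ 17. → (30, 17)

(30, 17)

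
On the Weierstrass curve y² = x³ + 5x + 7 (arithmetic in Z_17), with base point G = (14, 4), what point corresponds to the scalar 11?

Double-and-add on 11 = (1011)₂. Start with G = (14, 4) for the leading 1-bit.
double: tangent at (14, 4): λ = (3·14² + 5)/(2·4) ≡ 15/8. 8⁻¹ ≡ 15 (mod 17) since 8·15 = 120 ≡ 1, so λ ≡ 15·15 ≡ 4.
  x = λ² - 14 - 14 = 16 - 28 ≡ 5; y = λ·(14 - 5) - 4 ≡ 15. → (5, 15)
double: tangent at (5, 15): λ = (3·5² + 5)/(2·15) ≡ 12/13. 13⁻¹ ≡ 4 (mod 17) since 13·4 = 52 ≡ 1, so λ ≡ 12·4 ≡ 14.
  x = λ² - 5 - 5 = 196 - 10 ≡ 16; y = λ·(5 - 16) - 15 ≡ 1. → (16, 1)
add G: (16, 1) + (14, 4). λ = (4 - 1)/(14 - 16) ≡ 3/15 mod 17. 15⁻¹ ≡ 8 (mod 17), so λ ≡ 7.
  x = λ² - 16 - 14 = 49 - 30 ≡ 2; y = λ·(16 - 2) - 1 ≡ 12. → (2, 12)
double: tangent at (2, 12): λ = (3·2² + 5)/(2·12) ≡ 0/7. 7⁻¹ ≡ 5 (mod 17), so λ ≡ 0·5 ≡ 0.
  x = λ² - 2 - 2 = 0 - 4 ≡ 13; y = λ·(2 - 13) - 12 ≡ 5. → (13, 5)
add G: (13, 5) + (14, 4). λ = (4 - 5)/(14 - 13) ≡ 16/1 mod 17. 1⁻¹ ≡ 1 (mod 17), so λ ≡ 16.
  x = λ² - 13 - 14 = 256 - 27 ≡ 8; y = λ·(13 - 8) - 5 ≡ 7. → (8, 7)

(8, 7)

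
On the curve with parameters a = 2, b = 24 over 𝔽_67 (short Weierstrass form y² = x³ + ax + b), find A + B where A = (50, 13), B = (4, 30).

(50, 13) + (4, 30). λ = (30 - 13)/(4 - 50) ≡ 17/21 mod 67. 21⁻¹ ≡ 16 (mod 67) since 21·16 = 336 ≡ 1, so λ ≡ 4.
  x = λ² - 50 - 4 = 16 - 54 ≡ 29; y = λ·(50 - 29) - 13 ≡ 4. → (29, 4)

(29, 4)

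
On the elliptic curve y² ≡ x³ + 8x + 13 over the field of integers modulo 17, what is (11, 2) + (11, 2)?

(3, 9)

tangent at (11, 2): λ = (3·11² + 8)/(2·2) ≡ 14/4. 4⁻¹ ≡ 13 (mod 17) since 4·13 = 52 ≡ 1, so λ ≡ 14·13 ≡ 12.
  x = λ² - 11 - 11 = 144 - 22 ≡ 3; y = λ·(11 - 3) - 2 ≡ 9. → (3, 9)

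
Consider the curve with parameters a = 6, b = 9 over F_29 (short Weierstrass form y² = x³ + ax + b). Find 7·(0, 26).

(13, 14)

Write Q = (0, 26).
Double-and-add on 7 = (111)₂. Start with Q = (0, 26) for the leading 1-bit.
double: tangent at (0, 26): λ = (3·0² + 6)/(2·26) ≡ 6/23. 23⁻¹ ≡ 24 (mod 29) since 23·24 = 552 ≡ 1, so λ ≡ 6·24 ≡ 28.
  x = λ² - 0 - 0 = 784 - 0 ≡ 1; y = λ·(0 - 1) - 26 ≡ 4. → (1, 4)
add Q: (1, 4) + (0, 26). λ = (26 - 4)/(0 - 1) ≡ 22/28 mod 29. 28⁻¹ ≡ 28 (mod 29) since 28·28 = 784 ≡ 1, so λ ≡ 7.
  x = λ² - 1 - 0 = 49 - 1 ≡ 19; y = λ·(1 - 19) - 4 ≡ 15. → (19, 15)
double: tangent at (19, 15): λ = (3·19² + 6)/(2·15) ≡ 16/1. 1⁻¹ ≡ 1 (mod 29) since 1·1 = 1 ≡ 1, so λ ≡ 16·1 ≡ 16.
  x = λ² - 19 - 19 = 256 - 38 ≡ 15; y = λ·(19 - 15) - 15 ≡ 20. → (15, 20)
add Q: (15, 20) + (0, 26). λ = (26 - 20)/(0 - 15) ≡ 6/14 mod 29. 14⁻¹ ≡ 27 (mod 29) since 14·27 = 378 ≡ 1, so λ ≡ 17.
  x = λ² - 15 - 0 = 289 - 15 ≡ 13; y = λ·(15 - 13) - 20 ≡ 14. → (13, 14)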